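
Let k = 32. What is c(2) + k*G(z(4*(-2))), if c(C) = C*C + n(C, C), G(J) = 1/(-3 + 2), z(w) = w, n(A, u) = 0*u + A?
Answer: -26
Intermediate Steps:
n(A, u) = A (n(A, u) = 0 + A = A)
G(J) = -1 (G(J) = 1/(-1) = -1)
c(C) = C + C**2 (c(C) = C*C + C = C**2 + C = C + C**2)
c(2) + k*G(z(4*(-2))) = 2*(1 + 2) + 32*(-1) = 2*3 - 32 = 6 - 32 = -26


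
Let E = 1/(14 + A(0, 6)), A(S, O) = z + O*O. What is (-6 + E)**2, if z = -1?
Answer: 85849/2401 ≈ 35.755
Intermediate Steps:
A(S, O) = -1 + O**2 (A(S, O) = -1 + O*O = -1 + O**2)
E = 1/49 (E = 1/(14 + (-1 + 6**2)) = 1/(14 + (-1 + 36)) = 1/(14 + 35) = 1/49 ≈ 0.020408)
(-6 + E)**2 = (-6 + 1/49)**2 = (-293/49)**2 = 85849/2401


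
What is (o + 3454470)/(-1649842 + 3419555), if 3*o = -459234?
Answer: 3301392/1769713 ≈ 1.8655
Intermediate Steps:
o = -153078 (o = (⅓)*(-459234) = -153078)
(o + 3454470)/(-1649842 + 3419555) = (-153078 + 3454470)/(-1649842 + 3419555) = 3301392/1769713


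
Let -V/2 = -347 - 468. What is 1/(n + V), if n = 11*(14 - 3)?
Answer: 1/1751 ≈ 0.00057110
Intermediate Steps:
V = 1630 (V = -2*(-347 - 468) = -2*(-815) = 1630)
n = 121 (n = 11*11 = 121)
1/(n + V) = 1/(121 + 1630) = 1/1751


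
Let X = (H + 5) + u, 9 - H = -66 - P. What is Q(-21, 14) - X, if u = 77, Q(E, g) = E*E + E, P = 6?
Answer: 257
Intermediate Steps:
Q(E, g) = E + E² (Q(E, g) = E² + E = E + E²)
H = 81 (H = 9 - (-66 - 1*6) = 9 - (-66 - 6) = 9 - 1*(-72) = 9 + 72 = 81)
X = 163 (X = (81 + 5) + 77 = 86 + 77 = 163)
Q(-21, 14) - X = -21*(1 - 21) - 1*163 = -21*(-20) - 163 = 420 - 163 = 257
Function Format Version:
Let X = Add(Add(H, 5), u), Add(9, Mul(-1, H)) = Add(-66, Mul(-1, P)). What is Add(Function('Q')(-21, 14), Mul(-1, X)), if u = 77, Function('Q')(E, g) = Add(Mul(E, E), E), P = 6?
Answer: 257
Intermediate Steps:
Function('Q')(E, g) = Add(E, Pow(E, 2)) (Function('Q')(E, g) = Add(Pow(E, 2), E) = Add(E, Pow(E, 2)))
H = 81 (H = Add(9, Mul(-1, Add(-66, Mul(-1, 6)))) = Add(9, Mul(-1, Add(-66, -6))) = Add(9, Mul(-1, -72)) = Add(9, 72) = 81)
X = 163 (X = Add(Add(81, 5), 77) = Add(86, 77) = 163)
Add(Function('Q')(-21, 14), Mul(-1, X)) = Add(Mul(-21, Add(1, -21)), Mul(-1, 163)) = Add(Mul(-21, -20), -163) = Add(420, -163) = 257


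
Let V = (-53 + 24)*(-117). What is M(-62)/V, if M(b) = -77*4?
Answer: -308/3393 ≈ -0.090775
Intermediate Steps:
V = 3393 (V = -29*(-117) = 3393)
M(b) = -308
M(-62)/V = -308/3393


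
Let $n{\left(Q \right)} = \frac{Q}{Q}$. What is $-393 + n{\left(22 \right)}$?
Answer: $-392$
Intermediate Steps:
$n{\left(Q \right)} = 1$
$-393 + n{\left(22 \right)} = -393 + 1 = -392$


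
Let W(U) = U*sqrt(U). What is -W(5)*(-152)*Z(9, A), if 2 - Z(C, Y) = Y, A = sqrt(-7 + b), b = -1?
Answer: 1520*sqrt(5) - 1520*I*sqrt(10) ≈ 3398.8 - 4806.7*I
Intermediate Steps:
A = 2*I*sqrt(2) (A = sqrt(-7 - 1) = sqrt(-8) = 2*I*sqrt(2) ≈ 2.8284*I)
Z(C, Y) = 2 - Y
W(U) = U**(3/2)
-W(5)*(-152)*Z(9, A) = -5**(3/2)*(-152)*(2 - 2*I*sqrt(2)) = -(5*sqrt(5))*(-152)*(2 - 2*I*sqrt(2)) = -(-760*sqrt(5))*(2 - 2*I*sqrt(2)) = -(-760)*sqrt(5)*(2 - 2*I*sqrt(2)) = 760*sqrt(5)*(2 - 2*I*sqrt(2))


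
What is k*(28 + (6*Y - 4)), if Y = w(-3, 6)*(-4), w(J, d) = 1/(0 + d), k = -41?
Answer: -820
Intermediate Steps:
w(J, d) = 1/d
Y = -⅔ (Y = -4/6 = (⅙)*(-4) = -⅔ ≈ -0.66667)
k*(28 + (6*Y - 4)) = -41*(28 + (6*(-⅔) - 4)) = -41*(28 + (-4 - 4)) = -41*(28 - 8) = -41*20 = -820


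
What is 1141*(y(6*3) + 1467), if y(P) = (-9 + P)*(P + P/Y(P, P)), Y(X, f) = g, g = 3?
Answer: 1920303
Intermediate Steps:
Y(X, f) = 3
y(P) = 4*P*(-9 + P)/3 (y(P) = (-9 + P)*(P + P/3) = (-9 + P)*(4*P/3) = 4*P*(-9 + P)/3)
1141*(y(6*3) + 1467) = 1141*(4*(6*3)*(-9 + 6*3)/3 + 1467) = 1141*((4/3)*18*(-9 + 18) + 1467) = 1141*((4/3)*18*9 + 1467) = 1141*(216 + 1467) = 1141*1683 = 1920303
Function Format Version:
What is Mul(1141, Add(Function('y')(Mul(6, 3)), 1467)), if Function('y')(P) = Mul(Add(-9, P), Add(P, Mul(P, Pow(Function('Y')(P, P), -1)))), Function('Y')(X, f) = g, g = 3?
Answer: 1920303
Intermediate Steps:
Function('Y')(X, f) = 3
Function('y')(P) = Mul(Rational(4, 3), P, Add(-9, P)) (Function('y')(P) = Mul(Add(-9, P), Add(P, Mul(P, Pow(3, -1)))) = Mul(Add(-9, P), Add(P, Mul(P, Rational(1, 3)))) = Mul(Add(-9, P), Add(P, Mul(Rational(1, 3), P))) = Mul(Add(-9, P), Mul(Rational(4, 3), P)) = Mul(Rational(4, 3), P, Add(-9, P)))
Mul(1141, Add(Function('y')(Mul(6, 3)), 1467)) = Mul(1141, Add(Mul(Rational(4, 3), Mul(6, 3), Add(-9, Mul(6, 3))), 1467)) = Mul(1141, Add(Mul(Rational(4, 3), 18, Add(-9, 18)), 1467)) = Mul(1141, Add(Mul(Rational(4, 3), 18, 9), 1467)) = Mul(1141, Add(216, 1467)) = Mul(1141, 1683) = 1920303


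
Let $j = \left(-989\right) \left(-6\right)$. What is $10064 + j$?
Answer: $15998$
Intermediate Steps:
$j = 5934$
$10064 + j = 10064 + 5934 = 15998$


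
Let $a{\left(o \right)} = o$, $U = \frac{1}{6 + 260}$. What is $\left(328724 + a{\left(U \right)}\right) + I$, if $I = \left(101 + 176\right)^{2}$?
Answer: $\frac{107850499}{266} \approx 4.0545 \cdot 10^{5}$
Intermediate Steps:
$U = \frac{1}{266} \approx 0.0037594$
$I = 76729$ ($I = 277^{2} = 76729$)
$\left(328724 + a{\left(U \right)}\right) + I = \left(328724 + \frac{1}{266}\right) + 76729 = \frac{87440585}{266} + 76729 = \frac{107850499}{266}$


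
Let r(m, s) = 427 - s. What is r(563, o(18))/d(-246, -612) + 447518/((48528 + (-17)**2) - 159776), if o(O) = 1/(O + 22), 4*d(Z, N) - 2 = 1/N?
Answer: 577154468296/678514285 ≈ 850.62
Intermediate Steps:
d(Z, N) = 1/2 + 1/(4*N)
o(O) = 1/(22 + O)
r(563, o(18))/d(-246, -612) + 447518/((48528 + (-17)**2) - 159776) = (427 - 1/(22 + 18))/(((1/4)*(1 + 2*(-612))/(-612))) + 447518/((48528 + (-17)**2) - 159776) = (427 - 1/40)/(((1/4)*(-1/612)*(1 - 1224))) + 447518/((48528 + 289) - 159776) = (427 - 1*1/40)/(((1/4)*(-1/612)*(-1223))) + 447518/(48817 - 159776) = (427 - 1/40)/(1223/2448) + 447518/(-110959) = (17079/40)*(2448/1223) + 447518*(-1/110959) = 5226174/6115 - 447518/110959 = 577154468296/678514285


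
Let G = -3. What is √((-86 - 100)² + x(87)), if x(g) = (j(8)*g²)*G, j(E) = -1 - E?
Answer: 3*√26551 ≈ 488.83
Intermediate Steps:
x(g) = 27*g² (x(g) = ((-1 - 1*8)*g²)*(-3) = ((-1 - 8)*g²)*(-3) = -9*g²*(-3) = 27*g²)
√((-86 - 100)² + x(87)) = √((-86 - 100)² + 27*87²) = √((-186)² + 27*7569) = √(34596 + 204363) = √238959 = 3*√26551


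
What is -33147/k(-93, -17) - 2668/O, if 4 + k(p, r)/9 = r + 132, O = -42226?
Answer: -77611105/2343543 ≈ -33.117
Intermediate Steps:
k(p, r) = 1152 + 9*r (k(p, r) = -36 + 9*(r + 132) = -36 + 9*(132 + r) = -36 + (1188 + 9*r) = 1152 + 9*r)
-33147/k(-93, -17) - 2668/O = -33147/(1152 + 9*(-17)) - 2668/(-42226) = -33147/(1152 - 153) - 2668*(-1/42226) = -33147/999 + 1334/21113 = -33147*1/999 + 1334/21113 = -3683/111 + 1334/21113 = -77611105/2343543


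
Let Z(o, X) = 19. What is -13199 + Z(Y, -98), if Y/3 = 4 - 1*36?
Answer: -13180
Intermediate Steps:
Y = -96 (Y = 3*(4 - 1*36) = 3*(4 - 36) = 3*(-32) = -96)
-13199 + Z(Y, -98) = -13199 + 19 = -13180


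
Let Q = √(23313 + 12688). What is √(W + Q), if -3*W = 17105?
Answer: √(-51315 + 9*√36001)/3 ≈ 74.242*I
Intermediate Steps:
W = -17105/3 (W = -⅓*17105 = -17105/3 ≈ -5701.7)
Q = √36001 ≈ 189.74
√(W + Q) = √(-17105/3 + √36001)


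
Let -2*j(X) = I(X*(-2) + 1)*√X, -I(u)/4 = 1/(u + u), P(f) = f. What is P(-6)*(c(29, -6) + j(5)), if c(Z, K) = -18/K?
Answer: -18 + 2*√5/3 ≈ -16.509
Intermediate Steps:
I(u) = -2/u (I(u) = -4/(u + u) = -4*1/(2*u) = -2/u)
j(X) = √X/(1 - 2*X) (j(X) = -(-2/(X*(-2) + 1))*√X/2 = -(-2/(-2*X + 1))*√X/2 = -(-2/(1 - 2*X))*√X/2 = -(-1)*√X/(1 - 2*X) = √X/(1 - 2*X))
P(-6)*(c(29, -6) + j(5)) = -6*(-18/(-6) - √5/(-1 + 2*5)) = -6*(-18*(-⅙) - √5/(-1 + 10)) = -6*(3 - 1*√5/9) = -6*(3 - 1*√5*⅑) = -6*(3 - √5/9) = -18 + 2*√5/3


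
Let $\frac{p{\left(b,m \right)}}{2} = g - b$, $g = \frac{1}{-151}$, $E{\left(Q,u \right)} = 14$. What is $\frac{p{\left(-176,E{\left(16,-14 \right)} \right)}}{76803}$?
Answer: $\frac{53150}{11597253} \approx 0.004583$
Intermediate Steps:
$g = - \frac{1}{151} \approx -0.0066225$
$p{\left(b,m \right)} = - \frac{2}{151} - 2 b$ ($p{\left(b,m \right)} = 2 \left(- \frac{1}{151} - b\right) = - \frac{2}{151} - 2 b$)
$\frac{p{\left(-176,E{\left(16,-14 \right)} \right)}}{76803} = \frac{- \frac{2}{151} - -352}{76803} = \left(- \frac{2}{151} + 352\right) \frac{1}{76803} = \frac{53150}{151} \cdot \frac{1}{76803} = \frac{53150}{11597253}$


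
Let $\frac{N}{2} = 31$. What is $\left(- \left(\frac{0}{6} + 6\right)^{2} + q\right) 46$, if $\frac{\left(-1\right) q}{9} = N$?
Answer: $-27324$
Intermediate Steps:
$N = 62$ ($N = 2 \cdot 31 = 62$)
$q = -558$ ($q = \left(-9\right) 62 = -558$)
$\left(- \left(\frac{0}{6} + 6\right)^{2} + q\right) 46 = \left(- \left(\frac{0}{6} + 6\right)^{2} - 558\right) 46 = \left(- \left(0 \cdot \frac{1}{6} + 6\right)^{2} - 558\right) 46 = \left(- \left(0 + 6\right)^{2} - 558\right) 46 = \left(- 6^{2} - 558\right) 46 = \left(\left(-1\right) 36 - 558\right) 46 = \left(-36 - 558\right) 46 = \left(-594\right) 46 = -27324$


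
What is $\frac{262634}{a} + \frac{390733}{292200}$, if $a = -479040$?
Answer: $\frac{460146173}{583231200} \approx 0.78896$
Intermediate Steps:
$\frac{262634}{a} + \frac{390733}{292200} = \frac{262634}{-479040} + \frac{390733}{292200} = 262634 \left(- \frac{1}{479040}\right) + 390733 \cdot \frac{1}{292200} = - \frac{131317}{239520} + \frac{390733}{292200} = \frac{460146173}{583231200}$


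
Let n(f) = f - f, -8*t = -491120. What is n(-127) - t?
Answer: -61390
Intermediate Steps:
t = 61390 (t = -1/8*(-491120) = 61390)
n(f) = 0
n(-127) - t = 0 - 1*61390 = 0 - 61390 = -61390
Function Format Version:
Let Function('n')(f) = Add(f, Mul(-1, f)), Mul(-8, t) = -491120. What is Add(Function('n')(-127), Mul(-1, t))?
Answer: -61390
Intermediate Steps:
t = 61390 (t = Mul(Rational(-1, 8), -491120) = 61390)
Function('n')(f) = 0
Add(Function('n')(-127), Mul(-1, t)) = Add(0, Mul(-1, 61390)) = Add(0, -61390) = -61390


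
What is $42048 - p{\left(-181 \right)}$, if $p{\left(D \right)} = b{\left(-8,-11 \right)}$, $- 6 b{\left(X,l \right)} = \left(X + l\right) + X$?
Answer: $\frac{84087}{2} \approx 42044.0$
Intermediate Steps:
$b{\left(X,l \right)} = - \frac{X}{3} - \frac{l}{6}$ ($b{\left(X,l \right)} = - \frac{\left(X + l\right) + X}{6} = - \frac{l + 2 X}{6} = - \frac{X}{3} - \frac{l}{6}$)
$p{\left(D \right)} = \frac{9}{2}$ ($p{\left(D \right)} = \left(- \frac{1}{3}\right) \left(-8\right) - - \frac{11}{6} = \frac{8}{3} + \frac{11}{6} = \frac{9}{2}$)
$42048 - p{\left(-181 \right)} = 42048 - \frac{9}{2} = \frac{84087}{2}$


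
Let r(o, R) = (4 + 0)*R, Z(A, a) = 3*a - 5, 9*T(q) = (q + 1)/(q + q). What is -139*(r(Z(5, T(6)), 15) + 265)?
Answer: -45175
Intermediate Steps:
T(q) = (1 + q)/(18*q) (T(q) = ((q + 1)/(q + q))/9 = ((1 + q)/((2*q)))/9 = ((1 + q)*(1/(2*q)))/9 = ((1 + q)/(2*q))/9 = (1 + q)/(18*q))
Z(A, a) = -5 + 3*a
r(o, R) = 4*R
-139*(r(Z(5, T(6)), 15) + 265) = -139*(4*15 + 265) = -139*(60 + 265) = -139*325 = -45175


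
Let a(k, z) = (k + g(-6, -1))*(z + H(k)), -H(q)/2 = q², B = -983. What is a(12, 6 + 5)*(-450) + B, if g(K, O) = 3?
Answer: 1868767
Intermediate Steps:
H(q) = -2*q²
a(k, z) = (3 + k)*(z - 2*k²) (a(k, z) = (k + 3)*(z - 2*k²) = (3 + k)*(z - 2*k²))
a(12, 6 + 5)*(-450) + B = (-6*12² - 2*12³ + 3*(6 + 5) + 12*(6 + 5))*(-450) - 983 = (-6*144 - 2*1728 + 3*11 + 12*11)*(-450) - 983 = (-864 - 3456 + 33 + 132)*(-450) - 983 = -4155*(-450) - 983 = 1869750 - 983 = 1868767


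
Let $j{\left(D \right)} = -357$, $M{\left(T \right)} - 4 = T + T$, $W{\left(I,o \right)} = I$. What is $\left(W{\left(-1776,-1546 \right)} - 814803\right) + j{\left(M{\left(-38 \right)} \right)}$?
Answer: $-816936$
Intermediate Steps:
$M{\left(T \right)} = 4 + 2 T$ ($M{\left(T \right)} = 4 + \left(T + T\right) = 4 + 2 T$)
$\left(W{\left(-1776,-1546 \right)} - 814803\right) + j{\left(M{\left(-38 \right)} \right)} = \left(-1776 - 814803\right) - 357 = -816579 - 357 = -816936$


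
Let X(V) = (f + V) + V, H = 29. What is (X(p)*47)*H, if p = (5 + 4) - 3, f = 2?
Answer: 19082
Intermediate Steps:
p = 6 (p = 9 - 3 = 6)
X(V) = 2 + 2*V (X(V) = (2 + V) + V = 2 + 2*V)
(X(p)*47)*H = ((2 + 2*6)*47)*29 = ((2 + 12)*47)*29 = (14*47)*29 = 658*29 = 19082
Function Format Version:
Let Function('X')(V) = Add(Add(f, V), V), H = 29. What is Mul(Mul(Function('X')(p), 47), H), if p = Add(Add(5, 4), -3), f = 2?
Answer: 19082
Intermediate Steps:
p = 6 (p = Add(9, -3) = 6)
Function('X')(V) = Add(2, Mul(2, V)) (Function('X')(V) = Add(Add(2, V), V) = Add(2, Mul(2, V)))
Mul(Mul(Function('X')(p), 47), H) = Mul(Mul(Add(2, Mul(2, 6)), 47), 29) = Mul(Mul(Add(2, 12), 47), 29) = Mul(Mul(14, 47), 29) = Mul(658, 29) = 19082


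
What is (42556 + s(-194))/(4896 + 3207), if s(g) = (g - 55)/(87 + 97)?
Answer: 7830055/1490952 ≈ 5.2517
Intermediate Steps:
s(g) = -55/184 + g/184 (s(g) = (-55 + g)/184 = (-55 + g)*(1/184) = -55/184 + g/184)
(42556 + s(-194))/(4896 + 3207) = (42556 + (-55/184 + (1/184)*(-194)))/(4896 + 3207) = (42556 + (-55/184 - 97/92))/8103 = (42556 - 249/184)*(1/8103) = (7830055/184)*(1/8103) = 7830055/1490952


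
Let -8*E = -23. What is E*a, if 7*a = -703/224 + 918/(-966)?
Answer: -21065/12544 ≈ -1.6793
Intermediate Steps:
E = 23/8 (E = -⅛*(-23) = 23/8 ≈ 2.8750)
a = -21065/36064 (a = (-703/224 + 918/(-966))/7 = (-703*1/224 + 918*(-1/966))/7 = (-703/224 - 153/161)/7 = (⅐)*(-21065/5152) = -21065/36064 ≈ -0.58410)
E*a = (23/8)*(-21065/36064) = -21065/12544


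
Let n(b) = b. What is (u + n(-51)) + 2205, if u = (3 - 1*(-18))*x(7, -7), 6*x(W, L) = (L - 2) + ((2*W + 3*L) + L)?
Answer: 4147/2 ≈ 2073.5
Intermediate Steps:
x(W, L) = -⅓ + W/3 + 5*L/6 (x(W, L) = ((L - 2) + ((2*W + 3*L) + L))/6 = ((-2 + L) + (2*W + 4*L))/6 = (-2 + 2*W + 5*L)/6 = -⅓ + W/3 + 5*L/6)
u = -161/2 (u = (3 - 1*(-18))*(-⅓ + (⅓)*7 + (⅚)*(-7)) = (3 + 18)*(-⅓ + 7/3 - 35/6) = 21*(-23/6) = -161/2 ≈ -80.500)
(u + n(-51)) + 2205 = (-161/2 - 51) + 2205 = -263/2 + 2205 = 4147/2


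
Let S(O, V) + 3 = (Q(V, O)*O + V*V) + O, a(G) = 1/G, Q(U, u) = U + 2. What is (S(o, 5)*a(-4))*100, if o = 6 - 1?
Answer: -1550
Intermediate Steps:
Q(U, u) = 2 + U
o = 5
S(O, V) = -3 + O + V² + O*(2 + V) (S(O, V) = -3 + (((2 + V)*O + V*V) + O) = -3 + ((O*(2 + V) + V²) + O) = -3 + ((V² + O*(2 + V)) + O) = -3 + (O + V² + O*(2 + V)) = -3 + O + V² + O*(2 + V))
(S(o, 5)*a(-4))*100 = ((-3 + 5 + 5² + 5*(2 + 5))/(-4))*100 = ((-3 + 5 + 25 + 5*7)*(-¼))*100 = ((-3 + 5 + 25 + 35)*(-¼))*100 = (62*(-¼))*100 = -31/2*100 = -1550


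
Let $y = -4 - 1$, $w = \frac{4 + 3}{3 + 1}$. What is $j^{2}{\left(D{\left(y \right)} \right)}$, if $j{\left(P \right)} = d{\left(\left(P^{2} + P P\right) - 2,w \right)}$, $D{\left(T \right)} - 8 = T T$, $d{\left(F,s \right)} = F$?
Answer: $4734976$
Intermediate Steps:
$w = \frac{7}{4} \approx 1.75$
$y = -5$
$D{\left(T \right)} = 8 + T^{2}$ ($D{\left(T \right)} = 8 + T T = 8 + T^{2}$)
$j{\left(P \right)} = -2 + 2 P^{2}$ ($j{\left(P \right)} = \left(P^{2} + P P\right) - 2 = \left(P^{2} + P^{2}\right) - 2 = 2 P^{2} - 2 = -2 + 2 P^{2}$)
$j^{2}{\left(D{\left(y \right)} \right)} = \left(-2 + 2 \left(8 + \left(-5\right)^{2}\right)^{2}\right)^{2} = \left(-2 + 2 \left(8 + 25\right)^{2}\right)^{2} = \left(-2 + 2 \cdot 33^{2}\right)^{2} = \left(-2 + 2 \cdot 1089\right)^{2} = \left(-2 + 2178\right)^{2} = 2176^{2} = 4734976$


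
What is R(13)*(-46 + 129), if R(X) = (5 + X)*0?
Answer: 0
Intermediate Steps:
R(X) = 0
R(13)*(-46 + 129) = 0*(-46 + 129) = 0*83 = 0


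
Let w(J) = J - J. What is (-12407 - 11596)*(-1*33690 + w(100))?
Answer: 808661070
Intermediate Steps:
w(J) = 0
(-12407 - 11596)*(-1*33690 + w(100)) = (-12407 - 11596)*(-1*33690 + 0) = -24003*(-33690 + 0) = -24003*(-33690) = 808661070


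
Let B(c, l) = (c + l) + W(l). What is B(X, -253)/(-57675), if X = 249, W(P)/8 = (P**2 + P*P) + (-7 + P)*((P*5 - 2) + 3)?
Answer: -730652/11535 ≈ -63.342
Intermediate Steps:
W(P) = 16*P**2 + 8*(1 + 5*P)*(-7 + P) (W(P) = 8*((P**2 + P*P) + (-7 + P)*((P*5 - 2) + 3)) = 8*((P**2 + P**2) + (-7 + P)*((5*P - 2) + 3)) = 8*(2*P**2 + (-7 + P)*((-2 + 5*P) + 3)) = 8*(2*P**2 + (-7 + P)*(1 + 5*P)) = 8*(2*P**2 + (1 + 5*P)*(-7 + P)) = 16*P**2 + 8*(1 + 5*P)*(-7 + P))
B(c, l) = -56 + c - 271*l + 56*l**2 (B(c, l) = (c + l) + (-56 - 272*l + 56*l**2) = -56 + c - 271*l + 56*l**2)
B(X, -253)/(-57675) = (-56 + 249 - 271*(-253) + 56*(-253)**2)/(-57675) = (-56 + 249 + 68563 + 56*64009)*(-1/57675) = (-56 + 249 + 68563 + 3584504)*(-1/57675) = 3653260*(-1/57675) = -730652/11535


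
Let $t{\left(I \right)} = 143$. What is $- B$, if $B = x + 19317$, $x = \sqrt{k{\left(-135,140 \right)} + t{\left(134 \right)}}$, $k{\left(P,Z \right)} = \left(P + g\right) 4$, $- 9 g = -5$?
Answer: $-19317 - \frac{i \sqrt{3553}}{3} \approx -19317.0 - 19.869 i$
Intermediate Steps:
$g = \frac{5}{9}$ ($g = \left(- \frac{1}{9}\right) \left(-5\right) = \frac{5}{9} \approx 0.55556$)
$k{\left(P,Z \right)} = \frac{20}{9} + 4 P$ ($k{\left(P,Z \right)} = \left(P + \frac{5}{9}\right) 4 = \left(\frac{5}{9} + P\right) 4 = \frac{20}{9} + 4 P$)
$x = \frac{i \sqrt{3553}}{3}$ ($x = \sqrt{\left(\frac{20}{9} + 4 \left(-135\right)\right) + 143} = \sqrt{\left(\frac{20}{9} - 540\right) + 143} = \sqrt{- \frac{4840}{9} + 143} = \sqrt{- \frac{3553}{9}} = \frac{i \sqrt{3553}}{3} \approx 19.869 i$)
$B = 19317 + \frac{i \sqrt{3553}}{3}$ ($B = \frac{i \sqrt{3553}}{3} + 19317 = 19317 + \frac{i \sqrt{3553}}{3} \approx 19317.0 + 19.869 i$)
$- B = - (19317 + \frac{i \sqrt{3553}}{3}) = -19317 - \frac{i \sqrt{3553}}{3}$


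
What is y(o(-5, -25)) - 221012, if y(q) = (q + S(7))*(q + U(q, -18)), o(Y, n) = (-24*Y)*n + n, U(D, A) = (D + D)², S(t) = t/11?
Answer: -110690342312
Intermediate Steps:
S(t) = t/11 (S(t) = t*(1/11) = t/11)
U(D, A) = 4*D² (U(D, A) = (2*D)² = 4*D²)
o(Y, n) = n - 24*Y*n (o(Y, n) = -24*Y*n + n = n - 24*Y*n)
y(q) = (7/11 + q)*(q + 4*q²) (y(q) = (q + (1/11)*7)*(q + 4*q²) = (q + 7/11)*(q + 4*q²) = (7/11 + q)*(q + 4*q²))
y(o(-5, -25)) - 221012 = (-25*(1 - 24*(-5)))*(7 + 39*(-25*(1 - 24*(-5))) + 44*(-25*(1 - 24*(-5)))²)/11 - 221012 = (-25*(1 + 120))*(7 + 39*(-25*(1 + 120)) + 44*(-25*(1 + 120))²)/11 - 221012 = (-25*121)*(7 + 39*(-25*121) + 44*(-25*121)²)/11 - 221012 = (1/11)*(-3025)*(7 + 39*(-3025) + 44*(-3025)²) - 221012 = (1/11)*(-3025)*(7 - 117975 + 44*9150625) - 221012 = (1/11)*(-3025)*(7 - 117975 + 402627500) - 221012 = (1/11)*(-3025)*402509532 - 221012 = -110690121300 - 221012 = -110690342312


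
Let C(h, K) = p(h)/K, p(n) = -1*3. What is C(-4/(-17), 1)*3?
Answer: -9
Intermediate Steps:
p(n) = -3
C(h, K) = -3/K
C(-4/(-17), 1)*3 = -3/1*3 = -3*1*3 = -3*3 = -9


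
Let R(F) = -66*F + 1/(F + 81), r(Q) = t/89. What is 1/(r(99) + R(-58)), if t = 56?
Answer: 2047/7837293 ≈ 0.00026119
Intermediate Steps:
r(Q) = 56/89
R(F) = 1/(81 + F) - 66*F (R(F) = -66*F + 1/(81 + F) = 1/(81 + F) - 66*F)
1/(r(99) + R(-58)) = 1/(56/89 + (1 - 5346*(-58) - 66*(-58)²)/(81 - 58)) = 1/(56/89 + (1 + 310068 - 66*3364)/23) = 1/(56/89 + (1 + 310068 - 222024)/23) = 1/(56/89 + (1/23)*88045) = 1/(56/89 + 88045/23) = 1/(7837293/2047) = 2047/7837293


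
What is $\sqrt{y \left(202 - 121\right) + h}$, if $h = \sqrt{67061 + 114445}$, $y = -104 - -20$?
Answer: $\sqrt{-6804 + 13 \sqrt{1074}} \approx 79.862 i$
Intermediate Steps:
$y = -84$ ($y = -104 + 20 = -84$)
$h = 13 \sqrt{1074}$ ($h = \sqrt{181506} = 13 \sqrt{1074} \approx 426.04$)
$\sqrt{y \left(202 - 121\right) + h} = \sqrt{- 84 \left(202 - 121\right) + 13 \sqrt{1074}} = \sqrt{\left(-84\right) 81 + 13 \sqrt{1074}} = \sqrt{-6804 + 13 \sqrt{1074}}$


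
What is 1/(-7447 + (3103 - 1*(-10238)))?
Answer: 1/5894 ≈ 0.00016966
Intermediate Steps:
1/(-7447 + (3103 - 1*(-10238))) = 1/(-7447 + (3103 + 10238)) = 1/(-7447 + 13341) = 1/5894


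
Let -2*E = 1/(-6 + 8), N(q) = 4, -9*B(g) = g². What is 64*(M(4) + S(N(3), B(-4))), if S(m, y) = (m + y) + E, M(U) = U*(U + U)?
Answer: 19568/9 ≈ 2174.2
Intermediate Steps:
B(g) = -g²/9
M(U) = 2*U² (M(U) = U*(2*U) = 2*U²)
E = -¼ (E = -1/(2*(-6 + 8)) = -½/2 = -½*½ = -¼ ≈ -0.25000)
S(m, y) = -¼ + m + y (S(m, y) = (m + y) - ¼ = -¼ + m + y)
64*(M(4) + S(N(3), B(-4))) = 64*(2*4² + (-¼ + 4 - ⅑*(-4)²)) = 64*(2*16 + (-¼ + 4 - ⅑*16)) = 64*(32 + (-¼ + 4 - 16/9)) = 64*(32 + 71/36) = 64*(1223/36) = 19568/9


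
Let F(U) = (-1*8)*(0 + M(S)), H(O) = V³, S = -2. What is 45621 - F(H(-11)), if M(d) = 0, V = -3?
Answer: 45621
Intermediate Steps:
H(O) = -27 (H(O) = (-3)³ = -27)
F(U) = 0 (F(U) = (-1*8)*(0 + 0) = -8*0 = 0)
45621 - F(H(-11)) = 45621 - 1*0 = 45621 + 0 = 45621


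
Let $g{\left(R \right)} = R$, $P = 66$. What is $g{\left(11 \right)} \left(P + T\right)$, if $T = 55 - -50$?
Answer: $1881$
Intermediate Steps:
$T = 105$ ($T = 55 + 50 = 105$)
$g{\left(11 \right)} \left(P + T\right) = 11 \left(66 + 105\right) = 11 \cdot 171 = 1881$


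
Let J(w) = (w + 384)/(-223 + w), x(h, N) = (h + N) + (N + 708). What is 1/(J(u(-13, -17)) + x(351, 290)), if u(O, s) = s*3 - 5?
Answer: 279/456953 ≈ 0.00061057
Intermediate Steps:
x(h, N) = 708 + h + 2*N (x(h, N) = (N + h) + (708 + N) = 708 + h + 2*N)
u(O, s) = -5 + 3*s (u(O, s) = 3*s - 5 = -5 + 3*s)
J(w) = (384 + w)/(-223 + w)
1/(J(u(-13, -17)) + x(351, 290)) = 1/((384 + (-5 + 3*(-17)))/(-223 + (-5 + 3*(-17))) + (708 + 351 + 2*290)) = 1/((384 + (-5 - 51))/(-223 + (-5 - 51)) + (708 + 351 + 580)) = 1/((384 - 56)/(-223 - 56) + 1639) = 1/(328/(-279) + 1639) = 1/(-1/279*328 + 1639) = 1/(-328/279 + 1639) = 1/(456953/279) = 279/456953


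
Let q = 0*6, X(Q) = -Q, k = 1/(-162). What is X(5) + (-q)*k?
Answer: -5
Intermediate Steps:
k = -1/162 ≈ -0.0061728
q = 0
X(5) + (-q)*k = -1*5 - 1*0*(-1/162) = -5 + 0*(-1/162) = -5 + 0 = -5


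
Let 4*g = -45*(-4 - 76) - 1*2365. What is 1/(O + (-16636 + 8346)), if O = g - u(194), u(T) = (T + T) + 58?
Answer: -4/33709 ≈ -0.00011866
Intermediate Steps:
u(T) = 58 + 2*T (u(T) = 2*T + 58 = 58 + 2*T)
g = 1235/4 (g = (-45*(-4 - 76) - 1*2365)/4 = (-45*(-80) - 2365)/4 = (3600 - 2365)/4 = (1/4)*1235 = 1235/4 ≈ 308.75)
O = -549/4 (O = 1235/4 - (58 + 2*194) = 1235/4 - (58 + 388) = 1235/4 - 1*446 = 1235/4 - 446 = -549/4 ≈ -137.25)
1/(O + (-16636 + 8346)) = 1/(-549/4 + (-16636 + 8346)) = 1/(-549/4 - 8290) = 1/(-33709/4) = -4/33709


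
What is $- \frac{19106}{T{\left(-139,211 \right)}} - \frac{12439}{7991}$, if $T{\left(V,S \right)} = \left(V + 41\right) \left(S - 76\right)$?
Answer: $- \frac{5945962}{52860465} \approx -0.11248$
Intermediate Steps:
$T{\left(V,S \right)} = \left(-76 + S\right) \left(41 + V\right)$ ($T{\left(V,S \right)} = \left(41 + V\right) \left(-76 + S\right) = \left(-76 + S\right) \left(41 + V\right)$)
$- \frac{19106}{T{\left(-139,211 \right)}} - \frac{12439}{7991} = - \frac{19106}{-3116 - -10564 + 41 \cdot 211 + 211 \left(-139\right)} - \frac{12439}{7991} = - \frac{19106}{-3116 + 10564 + 8651 - 29329} - \frac{12439}{7991} = - \frac{19106}{-13230} - \frac{12439}{7991} = \left(-19106\right) \left(- \frac{1}{13230}\right) - \frac{12439}{7991} = \frac{9553}{6615} - \frac{12439}{7991} = - \frac{5945962}{52860465}$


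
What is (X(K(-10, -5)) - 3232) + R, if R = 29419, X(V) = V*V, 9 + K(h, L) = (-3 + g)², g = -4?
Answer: 27787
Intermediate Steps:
K(h, L) = 40 (K(h, L) = -9 + (-3 - 4)² = -9 + (-7)² = -9 + 49 = 40)
X(V) = V²
(X(K(-10, -5)) - 3232) + R = (40² - 3232) + 29419 = (1600 - 3232) + 29419 = -1632 + 29419 = 27787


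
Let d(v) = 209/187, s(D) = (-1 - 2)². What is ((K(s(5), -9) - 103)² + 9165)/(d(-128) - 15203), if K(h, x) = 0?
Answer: -168079/129216 ≈ -1.3008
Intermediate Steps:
s(D) = 9 (s(D) = (-3)² = 9)
d(v) = 19/17 (d(v) = 209*(1/187) = 19/17)
((K(s(5), -9) - 103)² + 9165)/(d(-128) - 15203) = ((0 - 103)² + 9165)/(19/17 - 15203) = ((-103)² + 9165)/(-258432/17) = (10609 + 9165)*(-17/258432) = 19774*(-17/258432) = -168079/129216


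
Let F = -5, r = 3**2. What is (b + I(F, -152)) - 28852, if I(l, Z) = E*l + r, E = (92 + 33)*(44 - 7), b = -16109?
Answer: -68077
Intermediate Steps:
r = 9
E = 4625 (E = 125*37 = 4625)
I(l, Z) = 9 + 4625*l (I(l, Z) = 4625*l + 9 = 9 + 4625*l)
(b + I(F, -152)) - 28852 = (-16109 + (9 + 4625*(-5))) - 28852 = (-16109 + (9 - 23125)) - 28852 = (-16109 - 23116) - 28852 = -39225 - 28852 = -68077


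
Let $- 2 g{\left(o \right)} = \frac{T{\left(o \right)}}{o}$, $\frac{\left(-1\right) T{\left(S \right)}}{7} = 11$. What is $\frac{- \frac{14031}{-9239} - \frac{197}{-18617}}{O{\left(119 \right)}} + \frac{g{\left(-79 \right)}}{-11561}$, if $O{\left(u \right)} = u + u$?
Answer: $\frac{21982828502769}{3398923815101626} \approx 0.0064676$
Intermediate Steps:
$O{\left(u \right)} = 2 u$
$T{\left(S \right)} = -77$ ($T{\left(S \right)} = \left(-7\right) 11 = -77$)
$g{\left(o \right)} = \frac{77}{2 o}$ ($g{\left(o \right)} = - \frac{\left(-77\right) \frac{1}{o}}{2} = \frac{77}{2 o}$)
$\frac{- \frac{14031}{-9239} - \frac{197}{-18617}}{O{\left(119 \right)}} + \frac{g{\left(-79 \right)}}{-11561} = \frac{- \frac{14031}{-9239} - \frac{197}{-18617}}{2 \cdot 119} + \frac{\frac{77}{2} \frac{1}{-79}}{-11561} = \frac{\left(-14031\right) \left(- \frac{1}{9239}\right) - - \frac{197}{18617}}{238} + \frac{77}{2} \left(- \frac{1}{79}\right) \left(- \frac{1}{11561}\right) = \left(\frac{14031}{9239} + \frac{197}{18617}\right) \frac{1}{238} - - \frac{7}{166058} = \frac{263035210}{172002463} \cdot \frac{1}{238} + \frac{7}{166058} = \frac{131517605}{20468293097} + \frac{7}{166058} = \frac{21982828502769}{3398923815101626}$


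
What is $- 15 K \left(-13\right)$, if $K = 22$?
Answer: $4290$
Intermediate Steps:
$- 15 K \left(-13\right) = \left(-15\right) 22 \left(-13\right) = \left(-330\right) \left(-13\right) = 4290$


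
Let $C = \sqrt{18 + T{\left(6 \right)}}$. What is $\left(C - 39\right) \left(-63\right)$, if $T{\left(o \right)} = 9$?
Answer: $2457 - 189 \sqrt{3} \approx 2129.6$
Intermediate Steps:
$C = 3 \sqrt{3}$ ($C = \sqrt{18 + 9} = \sqrt{27} = 3 \sqrt{3} \approx 5.1962$)
$\left(C - 39\right) \left(-63\right) = \left(3 \sqrt{3} - 39\right) \left(-63\right) = \left(-39 + 3 \sqrt{3}\right) \left(-63\right) = 2457 - 189 \sqrt{3}$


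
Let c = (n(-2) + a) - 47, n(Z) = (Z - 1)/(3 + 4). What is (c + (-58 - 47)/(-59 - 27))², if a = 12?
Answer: 424071649/362404 ≈ 1170.2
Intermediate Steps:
n(Z) = -⅐ + Z/7 (n(Z) = (-1 + Z)/7 = (-1 + Z)*(⅐) = -⅐ + Z/7)
c = -248/7 (c = ((-⅐ + (⅐)*(-2)) + 12) - 47 = ((-⅐ - 2/7) + 12) - 47 = (-3/7 + 12) - 47 = 81/7 - 47 = -248/7 ≈ -35.429)
(c + (-58 - 47)/(-59 - 27))² = (-248/7 + (-58 - 47)/(-59 - 27))² = (-248/7 - 105/(-86))² = (-248/7 - 105*(-1/86))² = (-248/7 + 105/86)² = (-20593/602)² = 424071649/362404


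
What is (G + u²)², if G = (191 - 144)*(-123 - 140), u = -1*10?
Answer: 150332121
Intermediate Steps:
u = -10
G = -12361 (G = 47*(-263) = -12361)
(G + u²)² = (-12361 + (-10)²)² = (-12361 + 100)² = (-12261)² = 150332121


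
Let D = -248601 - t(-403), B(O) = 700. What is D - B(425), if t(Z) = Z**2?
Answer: -411710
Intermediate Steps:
D = -411010 (D = -248601 - 1*(-403)**2 = -248601 - 1*162409 = -248601 - 162409 = -411010)
D - B(425) = -411010 - 1*700 = -411010 - 700 = -411710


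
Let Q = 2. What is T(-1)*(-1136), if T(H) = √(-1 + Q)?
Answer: -1136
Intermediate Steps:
T(H) = 1 (T(H) = √(-1 + 2) = √1 = 1)
T(-1)*(-1136) = 1*(-1136) = -1136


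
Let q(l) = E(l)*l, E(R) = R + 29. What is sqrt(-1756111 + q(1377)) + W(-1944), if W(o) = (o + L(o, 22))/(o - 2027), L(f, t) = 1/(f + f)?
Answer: 7558273/15439248 + sqrt(179951) ≈ 424.70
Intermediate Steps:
E(R) = 29 + R
q(l) = l*(29 + l) (q(l) = (29 + l)*l = l*(29 + l))
L(f, t) = 1/(2*f)
W(o) = (o + 1/(2*o))/(-2027 + o) (W(o) = (o + 1/(2*o))/(o - 2027) = (o + 1/(2*o))/(-2027 + o))
sqrt(-1756111 + q(1377)) + W(-1944) = sqrt(-1756111 + 1377*(29 + 1377)) + (1/2 + (-1944)**2)/((-1944)*(-2027 - 1944)) = sqrt(-1756111 + 1377*1406) - 1/1944*(1/2 + 3779136)/(-3971) = sqrt(-1756111 + 1936062) - 1/1944*(-1/3971)*7558273/2 = sqrt(179951) + 7558273/15439248 = 7558273/15439248 + sqrt(179951)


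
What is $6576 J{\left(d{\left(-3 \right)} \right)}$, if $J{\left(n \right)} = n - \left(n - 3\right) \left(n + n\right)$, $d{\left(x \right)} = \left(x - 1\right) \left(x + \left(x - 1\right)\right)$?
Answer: $-9022272$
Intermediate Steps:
$d{\left(x \right)} = \left(-1 + x\right) \left(-1 + 2 x\right)$ ($d{\left(x \right)} = \left(-1 + x\right) \left(x + \left(-1 + x\right)\right) = \left(-1 + x\right) \left(-1 + 2 x\right)$)
$J{\left(n \right)} = n - 2 n \left(-3 + n\right)$ ($J{\left(n \right)} = n - \left(-3 + n\right) 2 n = n - 2 n \left(-3 + n\right)$)
$6576 J{\left(d{\left(-3 \right)} \right)} = 6576 \left(1 - -9 + 2 \left(-3\right)^{2}\right) \left(7 - 2 \left(1 - -9 + 2 \left(-3\right)^{2}\right)\right) = 6576 \left(1 + 9 + 2 \cdot 9\right) \left(7 - 2 \left(1 + 9 + 2 \cdot 9\right)\right) = 6576 \left(1 + 9 + 18\right) \left(7 - 2 \left(1 + 9 + 18\right)\right) = 6576 \cdot 28 \left(7 - 56\right) = 6576 \cdot 28 \left(-49\right) = 6576 \left(-1372\right) = -9022272$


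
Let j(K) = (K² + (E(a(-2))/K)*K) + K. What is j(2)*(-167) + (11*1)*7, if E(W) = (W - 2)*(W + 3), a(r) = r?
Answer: -257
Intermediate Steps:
E(W) = (-2 + W)*(3 + W)
j(K) = -4 + K + K² (j(K) = (K² + ((-6 - 2 + (-2)²)/K)*K) + K = (K² + ((-6 - 2 + 4)/K)*K) + K = (K² + (-4/K)*K) + K = (K² - 4) + K = (-4 + K²) + K = -4 + K + K²)
j(2)*(-167) + (11*1)*7 = (-4 + 2 + 2²)*(-167) + (11*1)*7 = (-4 + 2 + 4)*(-167) + 11*7 = 2*(-167) + 77 = -334 + 77 = -257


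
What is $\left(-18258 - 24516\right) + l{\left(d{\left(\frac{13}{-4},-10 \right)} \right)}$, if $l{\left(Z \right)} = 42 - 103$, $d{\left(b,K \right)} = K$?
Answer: $-42835$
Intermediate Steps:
$l{\left(Z \right)} = -61$ ($l{\left(Z \right)} = 42 - 103 = -61$)
$\left(-18258 - 24516\right) + l{\left(d{\left(\frac{13}{-4},-10 \right)} \right)} = \left(-18258 - 24516\right) - 61 = -42774 - 61 = -42835$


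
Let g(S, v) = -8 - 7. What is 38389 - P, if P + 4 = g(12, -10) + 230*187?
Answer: -4602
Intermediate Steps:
g(S, v) = -15
P = 42991 (P = -4 + (-15 + 230*187) = -4 + (-15 + 43010) = -4 + 42995 = 42991)
38389 - P = 38389 - 1*42991 = 38389 - 42991 = -4602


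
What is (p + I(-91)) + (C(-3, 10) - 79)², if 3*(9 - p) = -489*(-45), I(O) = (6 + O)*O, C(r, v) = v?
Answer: 5170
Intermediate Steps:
I(O) = O*(6 + O)
p = -7326 (p = 9 - (-163)*(-45) = 9 - ⅓*22005 = 9 - 7335 = -7326)
(p + I(-91)) + (C(-3, 10) - 79)² = (-7326 - 91*(6 - 91)) + (10 - 79)² = (-7326 - 91*(-85)) + (-69)² = (-7326 + 7735) + 4761 = 409 + 4761 = 5170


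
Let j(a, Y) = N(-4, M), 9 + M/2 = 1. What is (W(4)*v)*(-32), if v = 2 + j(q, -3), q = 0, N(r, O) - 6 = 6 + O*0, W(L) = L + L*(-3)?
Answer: 3584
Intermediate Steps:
W(L) = -2*L (W(L) = L - 3*L = -2*L)
M = -16 (M = -18 + 2*1 = -18 + 2 = -16)
N(r, O) = 12 (N(r, O) = 6 + (6 + O*0) = 6 + (6 + 0) = 6 + 6 = 12)
j(a, Y) = 12
v = 14 (v = 2 + 12 = 14)
(W(4)*v)*(-32) = (-2*4*14)*(-32) = -8*14*(-32) = -112*(-32) = 3584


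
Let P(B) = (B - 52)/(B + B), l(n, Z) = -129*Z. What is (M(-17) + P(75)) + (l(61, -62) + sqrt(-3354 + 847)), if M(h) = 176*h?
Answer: 750923/150 + I*sqrt(2507) ≈ 5006.2 + 50.07*I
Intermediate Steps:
P(B) = (-52 + B)/(2*B) (P(B) = (-52 + B)/((2*B)) = (-52 + B)*(1/(2*B)) = (-52 + B)/(2*B))
(M(-17) + P(75)) + (l(61, -62) + sqrt(-3354 + 847)) = (176*(-17) + (1/2)*(-52 + 75)/75) + (-129*(-62) + sqrt(-3354 + 847)) = (-2992 + (1/2)*(1/75)*23) + (7998 + sqrt(-2507)) = (-2992 + 23/150) + (7998 + I*sqrt(2507)) = -448777/150 + (7998 + I*sqrt(2507)) = 750923/150 + I*sqrt(2507)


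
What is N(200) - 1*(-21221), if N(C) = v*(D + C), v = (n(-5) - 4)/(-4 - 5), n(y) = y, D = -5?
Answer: 21416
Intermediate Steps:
v = 1 (v = (-5 - 4)/(-4 - 5) = -9/(-9) = -9*(-⅑) = 1)
N(C) = -5 + C (N(C) = 1*(-5 + C) = -5 + C)
N(200) - 1*(-21221) = (-5 + 200) - 1*(-21221) = 195 + 21221 = 21416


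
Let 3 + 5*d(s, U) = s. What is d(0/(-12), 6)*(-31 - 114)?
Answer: 87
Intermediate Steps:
d(s, U) = -⅗ + s/5
d(0/(-12), 6)*(-31 - 114) = (-⅗ + (0/(-12))/5)*(-31 - 114) = (-⅗ + (0*(-1/12))/5)*(-145) = (-⅗ + (⅕)*0)*(-145) = (-⅗ + 0)*(-145) = -⅗*(-145) = 87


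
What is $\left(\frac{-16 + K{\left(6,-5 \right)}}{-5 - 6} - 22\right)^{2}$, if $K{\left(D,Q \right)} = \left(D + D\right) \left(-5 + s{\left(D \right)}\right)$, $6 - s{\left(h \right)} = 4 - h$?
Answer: $\frac{68644}{121} \approx 567.31$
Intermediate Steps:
$s{\left(h \right)} = 2 + h$ ($s{\left(h \right)} = 6 - \left(4 - h\right) = 6 + \left(-4 + h\right) = 2 + h$)
$K{\left(D,Q \right)} = 2 D \left(-3 + D\right)$ ($K{\left(D,Q \right)} = \left(D + D\right) \left(-5 + \left(2 + D\right)\right) = 2 D \left(-3 + D\right)$)
$\left(\frac{-16 + K{\left(6,-5 \right)}}{-5 - 6} - 22\right)^{2} = \left(\frac{-16 + 2 \cdot 6 \left(-3 + 6\right)}{-5 - 6} - 22\right)^{2} = \left(\frac{-16 + 2 \cdot 6 \cdot 3}{-11} - 22\right)^{2} = \left(\left(-16 + 36\right) \left(- \frac{1}{11}\right) - 22\right)^{2} = \left(20 \left(- \frac{1}{11}\right) - 22\right)^{2} = \left(- \frac{20}{11} - 22\right)^{2} = \left(- \frac{262}{11}\right)^{2} = \frac{68644}{121}$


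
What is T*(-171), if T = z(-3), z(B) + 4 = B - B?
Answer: 684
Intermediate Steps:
z(B) = -4 (z(B) = -4 + (B - B) = -4 + 0 = -4)
T = -4
T*(-171) = -4*(-171) = 684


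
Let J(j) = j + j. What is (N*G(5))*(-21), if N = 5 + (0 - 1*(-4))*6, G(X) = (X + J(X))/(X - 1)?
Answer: -9135/4 ≈ -2283.8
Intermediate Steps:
J(j) = 2*j
G(X) = 3*X/(-1 + X) (G(X) = (X + 2*X)/(X - 1) = (3*X)/(-1 + X) = 3*X/(-1 + X))
N = 29 (N = 5 + (0 + 4)*6 = 5 + 4*6 = 5 + 24 = 29)
(N*G(5))*(-21) = (29*(3*5/(-1 + 5)))*(-21) = (29*(3*5/4))*(-21) = (29*(3*5*(¼)))*(-21) = (29*(15/4))*(-21) = (435/4)*(-21) = -9135/4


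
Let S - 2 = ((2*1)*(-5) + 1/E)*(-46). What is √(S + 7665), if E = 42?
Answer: 2*√895881/21 ≈ 90.144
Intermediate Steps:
S = 9679/21 (S = 2 + ((2*1)*(-5) + 1/42)*(-46) = 2 + (2*(-5) + 1/42)*(-46) = 2 + (-10 + 1/42)*(-46) = 2 - 419/42*(-46) = 2 + 9637/21 = 9679/21 ≈ 460.90)
√(S + 7665) = √(9679/21 + 7665) = √(170644/21) = 2*√895881/21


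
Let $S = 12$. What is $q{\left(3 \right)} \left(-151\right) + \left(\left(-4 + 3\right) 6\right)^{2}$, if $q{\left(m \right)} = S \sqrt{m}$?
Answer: $36 - 1812 \sqrt{3} \approx -3102.5$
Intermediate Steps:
$q{\left(m \right)} = 12 \sqrt{m}$
$q{\left(3 \right)} \left(-151\right) + \left(\left(-4 + 3\right) 6\right)^{2} = 12 \sqrt{3} \left(-151\right) + \left(\left(-4 + 3\right) 6\right)^{2} = - 1812 \sqrt{3} + \left(\left(-1\right) 6\right)^{2} = - 1812 \sqrt{3} + \left(-6\right)^{2} = - 1812 \sqrt{3} + 36 = 36 - 1812 \sqrt{3}$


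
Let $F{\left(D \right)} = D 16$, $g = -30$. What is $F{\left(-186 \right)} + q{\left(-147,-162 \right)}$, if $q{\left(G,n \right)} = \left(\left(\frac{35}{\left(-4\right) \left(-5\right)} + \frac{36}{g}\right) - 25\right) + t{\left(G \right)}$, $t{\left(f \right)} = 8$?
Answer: $- \frac{59849}{20} \approx -2992.4$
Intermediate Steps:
$F{\left(D \right)} = 16 D$
$q{\left(G,n \right)} = - \frac{329}{20}$ ($q{\left(G,n \right)} = \left(\left(\frac{35}{\left(-4\right) \left(-5\right)} + \frac{36}{-30}\right) - 25\right) + 8 = \left(\left(\frac{35}{20} + 36 \left(- \frac{1}{30}\right)\right) - 25\right) + 8 = \left(\left(35 \cdot \frac{1}{20} - \frac{6}{5}\right) - 25\right) + 8 = \left(\left(\frac{7}{4} - \frac{6}{5}\right) - 25\right) + 8 = \left(\frac{11}{20} - 25\right) + 8 = - \frac{489}{20} + 8 = - \frac{329}{20}$)
$F{\left(-186 \right)} + q{\left(-147,-162 \right)} = 16 \left(-186\right) - \frac{329}{20} = -2976 - \frac{329}{20} = - \frac{59849}{20}$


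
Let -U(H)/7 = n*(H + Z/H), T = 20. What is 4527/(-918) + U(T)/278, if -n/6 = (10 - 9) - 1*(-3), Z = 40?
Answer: 118579/14178 ≈ 8.3636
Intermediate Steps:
n = -24 (n = -6*((10 - 9) - 1*(-3)) = -6*(1 + 3) = -6*4 = -24)
U(H) = 168*H + 6720/H (U(H) = -(-168)*(H + 40/H) = -7*(-960/H - 24*H) = 168*H + 6720/H)
4527/(-918) + U(T)/278 = 4527/(-918) + (168*20 + 6720/20)/278 = 4527*(-1/918) + (3360 + 6720*(1/20))*(1/278) = -503/102 + (3360 + 336)*(1/278) = -503/102 + 3696*(1/278) = -503/102 + 1848/139 = 118579/14178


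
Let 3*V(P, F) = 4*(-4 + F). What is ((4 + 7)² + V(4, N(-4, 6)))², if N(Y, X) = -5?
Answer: 11881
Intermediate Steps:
V(P, F) = -16/3 + 4*F/3 (V(P, F) = (4*(-4 + F))/3 = (-16 + 4*F)/3 = -16/3 + 4*F/3)
((4 + 7)² + V(4, N(-4, 6)))² = ((4 + 7)² + (-16/3 + (4/3)*(-5)))² = (11² + (-16/3 - 20/3))² = (121 - 12)² = 109² = 11881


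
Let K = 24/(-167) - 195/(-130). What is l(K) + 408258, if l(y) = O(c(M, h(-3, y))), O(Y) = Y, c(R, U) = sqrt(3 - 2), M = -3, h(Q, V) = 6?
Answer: 408259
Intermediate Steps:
K = 453/334 (K = 24*(-1/167) - 195*(-1/130) = -24/167 + 3/2 = 453/334 ≈ 1.3563)
c(R, U) = 1 (c(R, U) = sqrt(1) = 1)
l(y) = 1
l(K) + 408258 = 1 + 408258 = 408259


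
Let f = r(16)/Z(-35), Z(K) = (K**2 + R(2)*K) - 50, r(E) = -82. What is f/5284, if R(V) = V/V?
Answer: -41/3011880 ≈ -1.3613e-5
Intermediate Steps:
R(V) = 1
Z(K) = -50 + K + K**2 (Z(K) = (K**2 + 1*K) - 50 = (K**2 + K) - 50 = (K + K**2) - 50 = -50 + K + K**2)
f = -41/570 (f = -82/(-50 - 35 + (-35)**2) = -82/(-50 - 35 + 1225) = -82/1140 = -82*1/1140 = -41/570 ≈ -0.071930)
f/5284 = -41/570/5284 = -41/570*1/5284 = -41/3011880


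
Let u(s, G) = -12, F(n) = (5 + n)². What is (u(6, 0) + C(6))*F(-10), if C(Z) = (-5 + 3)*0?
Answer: -300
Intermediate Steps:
C(Z) = 0 (C(Z) = -2*0 = 0)
(u(6, 0) + C(6))*F(-10) = (-12 + 0)*(5 - 10)² = -12*(-5)² = -12*25 = -300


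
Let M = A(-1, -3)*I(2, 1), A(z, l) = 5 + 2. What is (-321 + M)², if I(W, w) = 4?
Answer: 85849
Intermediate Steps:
A(z, l) = 7
M = 28 (M = 7*4 = 28)
(-321 + M)² = (-321 + 28)² = (-293)² = 85849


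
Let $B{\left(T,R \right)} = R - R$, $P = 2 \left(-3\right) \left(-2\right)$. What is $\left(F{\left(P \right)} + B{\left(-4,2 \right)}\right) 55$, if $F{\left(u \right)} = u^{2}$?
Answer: $7920$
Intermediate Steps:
$P = 12$ ($P = \left(-6\right) \left(-2\right) = 12$)
$B{\left(T,R \right)} = 0$
$\left(F{\left(P \right)} + B{\left(-4,2 \right)}\right) 55 = \left(12^{2} + 0\right) 55 = \left(144 + 0\right) 55 = 144 \cdot 55 = 7920$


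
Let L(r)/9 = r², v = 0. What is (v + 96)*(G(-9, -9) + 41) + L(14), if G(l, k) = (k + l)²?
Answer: 36804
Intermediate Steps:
L(r) = 9*r²
(v + 96)*(G(-9, -9) + 41) + L(14) = (0 + 96)*((-9 - 9)² + 41) + 9*14² = 96*((-18)² + 41) + 9*196 = 96*(324 + 41) + 1764 = 96*365 + 1764 = 35040 + 1764 = 36804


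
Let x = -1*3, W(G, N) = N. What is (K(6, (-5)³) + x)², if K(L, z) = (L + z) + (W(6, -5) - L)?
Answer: 17689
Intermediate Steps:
K(L, z) = -5 + z (K(L, z) = (L + z) + (-5 - L) = -5 + z)
x = -3
(K(6, (-5)³) + x)² = ((-5 + (-5)³) - 3)² = ((-5 - 125) - 3)² = (-130 - 3)² = (-133)² = 17689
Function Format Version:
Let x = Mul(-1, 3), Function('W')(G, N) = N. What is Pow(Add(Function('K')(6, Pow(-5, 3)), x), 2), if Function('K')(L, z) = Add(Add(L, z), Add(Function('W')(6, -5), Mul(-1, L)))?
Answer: 17689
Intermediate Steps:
Function('K')(L, z) = Add(-5, z) (Function('K')(L, z) = Add(Add(L, z), Add(-5, Mul(-1, L))) = Add(-5, z))
x = -3
Pow(Add(Function('K')(6, Pow(-5, 3)), x), 2) = Pow(Add(Add(-5, Pow(-5, 3)), -3), 2) = Pow(Add(Add(-5, -125), -3), 2) = Pow(Add(-130, -3), 2) = Pow(-133, 2) = 17689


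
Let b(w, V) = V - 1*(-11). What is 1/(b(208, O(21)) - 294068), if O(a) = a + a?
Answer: -1/294015 ≈ -3.4012e-6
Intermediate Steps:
O(a) = 2*a
b(w, V) = 11 + V (b(w, V) = V + 11 = 11 + V)
1/(b(208, O(21)) - 294068) = 1/((11 + 2*21) - 294068) = 1/((11 + 42) - 294068) = 1/(53 - 294068) = 1/(-294015) = -1/294015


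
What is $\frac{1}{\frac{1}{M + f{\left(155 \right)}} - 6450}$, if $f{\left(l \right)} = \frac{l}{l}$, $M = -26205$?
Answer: $- \frac{26204}{169015801} \approx -0.00015504$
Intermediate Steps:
$f{\left(l \right)} = 1$
$\frac{1}{\frac{1}{M + f{\left(155 \right)}} - 6450} = \frac{1}{\frac{1}{-26205 + 1} - 6450} = \frac{1}{\frac{1}{-26204} - 6450} = \frac{1}{- \frac{1}{26204} - 6450} = \frac{1}{- \frac{169015801}{26204}} = - \frac{26204}{169015801}$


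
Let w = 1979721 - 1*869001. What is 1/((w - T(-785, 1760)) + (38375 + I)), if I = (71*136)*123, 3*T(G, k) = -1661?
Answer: 3/7012010 ≈ 4.2784e-7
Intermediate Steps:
T(G, k) = -1661/3 (T(G, k) = (⅓)*(-1661) = -1661/3)
w = 1110720 (w = 1979721 - 869001 = 1110720)
I = 1187688 (I = 9656*123 = 1187688)
1/((w - T(-785, 1760)) + (38375 + I)) = 1/((1110720 - 1*(-1661/3)) + (38375 + 1187688)) = 1/((1110720 + 1661/3) + 1226063) = 1/(3333821/3 + 1226063) = 1/(7012010/3) = 3/7012010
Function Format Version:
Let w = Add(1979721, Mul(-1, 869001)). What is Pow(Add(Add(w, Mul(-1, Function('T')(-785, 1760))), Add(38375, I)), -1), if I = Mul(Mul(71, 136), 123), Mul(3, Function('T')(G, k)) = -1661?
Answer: Rational(3, 7012010) ≈ 4.2784e-7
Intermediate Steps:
Function('T')(G, k) = Rational(-1661, 3) (Function('T')(G, k) = Mul(Rational(1, 3), -1661) = Rational(-1661, 3))
w = 1110720 (w = Add(1979721, -869001) = 1110720)
I = 1187688 (I = Mul(9656, 123) = 1187688)
Pow(Add(Add(w, Mul(-1, Function('T')(-785, 1760))), Add(38375, I)), -1) = Pow(Add(Add(1110720, Mul(-1, Rational(-1661, 3))), Add(38375, 1187688)), -1) = Pow(Add(Add(1110720, Rational(1661, 3)), 1226063), -1) = Pow(Add(Rational(3333821, 3), 1226063), -1) = Pow(Rational(7012010, 3), -1) = Rational(3, 7012010)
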